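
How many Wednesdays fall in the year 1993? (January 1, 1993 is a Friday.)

January 1, 1993 is a Friday; the first Wednesday on or after it is January 6, 1993 (5 days later).
From January 6, 1993 to December 31, 1993: 25 + 28 + 31 + 30 + 31 + 30 + 31 + 31 + 30 + 31 + 30 + 31 = 359 days (rest of January, February, March, April, May, June, July, August, September, October, November, December).
359 ÷ 7 = 51 full weeks with remainder 2, so 51 more Wednesdays after the first → 52.

52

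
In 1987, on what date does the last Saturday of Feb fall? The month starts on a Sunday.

Feb 28, 1987

Feb 1987 begins on a Sunday, so the first Saturday is Feb 7 (6 days later).
Feb 1987 has 28 days. Adding weeks: 7, 14, 21, 28 — the last one ≤ 28 is the 28th.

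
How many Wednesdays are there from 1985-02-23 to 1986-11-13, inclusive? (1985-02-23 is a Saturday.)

90

1985-02-23 is a Saturday; the first Wednesday on or after it is 1985-02-27 (4 days later).
From 1985-02-27 to 1986-11-13: 307 + 317 = 624 days (rest of 1985, to 1986-11-13 in 1986).
624 ÷ 7 = 89 full weeks with remainder 1, so 89 more Wednesdays after the first → 90.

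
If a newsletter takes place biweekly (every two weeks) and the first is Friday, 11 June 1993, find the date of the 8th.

17 September 1993

The 8th occurrence is 7 intervals after the first: 7 × 14 = 98 days after 11 June 1993.
June has 30 days — 19 days to the end of June leaves 79.
July has 31 days (48 left).
August has 31 days (17 left).
17 days into September → 17 September 1993.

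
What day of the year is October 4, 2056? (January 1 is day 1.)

Days in months before October: 31 + 29 + 31 + 30 + 31 + 30 + 31 + 31 + 30 = 274.
Plus 4 days into October → day 278.

278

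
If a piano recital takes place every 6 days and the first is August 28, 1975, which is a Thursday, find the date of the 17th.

The 17th occurrence is 16 intervals after the first: 16 × 6 = 96 days after August 28, 1975.
August has 31 days — 3 days to the end of August leaves 93.
September has 30 days (63 left).
October has 31 days (32 left).
November has 30 days (2 left).
2 days into December → December 2, 1975.

December 2, 1975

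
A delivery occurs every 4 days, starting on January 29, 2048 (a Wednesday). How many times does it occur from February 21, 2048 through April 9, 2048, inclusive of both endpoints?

12

Occurrences land 4·i days after January 29, 2048 for i = 0, 1, 2, …
February 21, 2048 is 23 days after the start; 23 ÷ 4 = 5 remainder 3; since the remainder is 3, round up to i = 6. First occurrence in the window: #7 on February 22, 2048 (6×4 = 24 days in).
April 9, 2048 is 71 days after the start; 71 ÷ 4 = 17 remainder 3. Last occurrence in the window: #18 on April 6, 2048.
Occurrences #7 through #18: 12 in total.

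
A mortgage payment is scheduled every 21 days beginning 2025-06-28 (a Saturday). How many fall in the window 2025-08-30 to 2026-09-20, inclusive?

Occurrences land 21·i days after 2025-06-28 for i = 0, 1, 2, …
2025-08-30 is 63 days after the start; 63 ÷ 21 = 3 remainder 0. First occurrence in the window: #4 on 2025-08-30 (3×21 = 63 days in).
2026-09-20 is 449 days after the start; 449 ÷ 21 = 21 remainder 8. Last occurrence in the window: #22 on 2026-09-12.
Occurrences #4 through #22: 19 in total.

19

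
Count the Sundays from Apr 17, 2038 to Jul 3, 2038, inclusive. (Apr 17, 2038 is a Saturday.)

Apr 17, 2038 is a Saturday; the first Sunday on or after it is Apr 18, 2038 (1 day later).
From Apr 18, 2038 to Jul 3, 2038: 12 + 31 + 30 + 3 = 76 days (rest of Apr, May, Jun, Jul).
76 ÷ 7 = 10 full weeks with remainder 6, so 10 more Sundays after the first → 11.

11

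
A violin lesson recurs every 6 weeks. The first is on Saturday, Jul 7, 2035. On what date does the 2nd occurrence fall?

The 2nd occurrence is 1 interval after the first: 1 × 42 = 42 days after Jul 7, 2035.
Jul has 31 days — 24 days to the end of Jul leaves 18.
18 days into Aug → Aug 18, 2035.

Aug 18, 2035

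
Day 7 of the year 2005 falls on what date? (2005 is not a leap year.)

2005-01-07

7 into January → January 7.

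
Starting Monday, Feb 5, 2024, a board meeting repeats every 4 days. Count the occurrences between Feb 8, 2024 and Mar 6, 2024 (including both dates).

Occurrences land 4·i days after Feb 5, 2024 for i = 0, 1, 2, …
Feb 8, 2024 is 3 days after the start; 3 ÷ 4 = 0 remainder 3; since the remainder is 3, round up to i = 1. First occurrence in the window: #2 on Feb 9, 2024 (1×4 = 4 days in).
Mar 6, 2024 is 30 days after the start; 30 ÷ 4 = 7 remainder 2. Last occurrence in the window: #8 on Mar 4, 2024.
Occurrences #2 through #8: 7 in total.

7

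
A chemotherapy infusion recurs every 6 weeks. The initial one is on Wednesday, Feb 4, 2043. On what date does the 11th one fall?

Mar 30, 2044

The 11th occurrence is 10 intervals after the first: 10 × 42 = 420 days after Feb 4, 2043.
Feb has 28 days — 24 days to the end of Feb leaves 396.
Mar has 31 days (365 left).
Apr has 30 days (335 left).
May has 31 days (304 left).
Jun has 30 days (274 left).
Jul has 31 days (243 left).
Aug has 31 days (212 left).
Sep has 30 days (182 left).
Oct has 31 days (151 left).
Nov has 30 days (121 left).
Dec has 31 days (90 left).
Jan has 31 days (59 left).
Feb has 29 days (30 left).
30 days into Mar → Mar 30, 2044.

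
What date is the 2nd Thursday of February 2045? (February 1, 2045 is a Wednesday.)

February 2045 begins on a Wednesday, so the first Thursday is February 2 (1 day later).
The 2nd Thursday is 1 weeks later: 2 + 7 = 9.

9 February 2045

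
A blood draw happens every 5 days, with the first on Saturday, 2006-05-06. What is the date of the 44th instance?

The 44th occurrence is 43 intervals after the first: 43 × 5 = 215 days after 2006-05-06.
May has 31 days — 25 days to the end of May leaves 190.
June has 30 days (160 left).
July has 31 days (129 left).
August has 31 days (98 left).
September has 30 days (68 left).
October has 31 days (37 left).
November has 30 days (7 left).
7 days into December → 2006-12-07.

2006-12-07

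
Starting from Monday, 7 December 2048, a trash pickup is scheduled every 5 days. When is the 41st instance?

25 June 2049

The 41st occurrence is 40 intervals after the first: 40 × 5 = 200 days after 7 December 2048.
December has 31 days — 24 days to the end of December leaves 176.
January has 31 days (145 left).
February has 28 days (117 left).
March has 31 days (86 left).
April has 30 days (56 left).
May has 31 days (25 left).
25 days into June → 25 June 2049.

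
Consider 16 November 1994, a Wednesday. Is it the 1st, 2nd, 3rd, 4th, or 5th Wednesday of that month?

Day 16 falls in week ⌈16/7⌉ of the month.
Days 1–7 hold the 1st Wednesday, 8–14 the 2nd, 15–21 the 3rd, 22–28 the 4th, 29–31 the 5th.
16 is in the range for the 3rd.

3rd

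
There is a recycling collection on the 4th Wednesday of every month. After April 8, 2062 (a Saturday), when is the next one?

April 2062 starts on a Saturday; its first Wednesday is the 5th, so the 4th Wednesday is the 26th — April 26, 2062.
April 26, 2062 is after April 8, 2062, so that is the next one.

April 26, 2062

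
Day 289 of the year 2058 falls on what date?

January has 31 days (289 − 31 = 258 remain).
February has 28 days (258 − 28 = 230 remain).
March has 31 days (230 − 31 = 199 remain).
April has 30 days (199 − 30 = 169 remain).
May has 31 days (169 − 31 = 138 remain).
June has 30 days (138 − 30 = 108 remain).
July has 31 days (108 − 31 = 77 remain).
August has 31 days (77 − 31 = 46 remain).
September has 30 days (46 − 30 = 16 remain).
16 into October → October 16.

October 16, 2058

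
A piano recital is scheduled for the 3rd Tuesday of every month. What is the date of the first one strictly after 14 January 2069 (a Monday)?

January 2069 starts on a Tuesday; its first Tuesday is the 1st, so the 3rd Tuesday is the 15th — 15 January 2069.
15 January 2069 is after 14 January 2069, so that is the next one.

15 January 2069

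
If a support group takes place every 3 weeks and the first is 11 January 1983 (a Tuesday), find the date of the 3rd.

22 February 1983

The 3rd occurrence is 2 intervals after the first: 2 × 21 = 42 days after 11 January 1983.
January has 31 days — 20 days to the end of January leaves 22.
22 days into February → 22 February 1983.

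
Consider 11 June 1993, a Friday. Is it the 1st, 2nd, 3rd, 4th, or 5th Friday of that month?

Day 11 falls in week ⌈11/7⌉ of the month.
Days 1–7 hold the 1st Friday, 8–14 the 2nd, 15–21 the 3rd, 22–28 the 4th, 29–31 the 5th.
11 is in the range for the 2nd.

2nd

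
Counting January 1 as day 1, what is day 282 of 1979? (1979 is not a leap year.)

October 9, 1979

January has 31 days (282 − 31 = 251 remain).
February has 28 days (251 − 28 = 223 remain).
March has 31 days (223 − 31 = 192 remain).
April has 30 days (192 − 30 = 162 remain).
May has 31 days (162 − 31 = 131 remain).
June has 30 days (131 − 30 = 101 remain).
July has 31 days (101 − 31 = 70 remain).
August has 31 days (70 − 31 = 39 remain).
September has 30 days (39 − 30 = 9 remain).
9 into October → October 9.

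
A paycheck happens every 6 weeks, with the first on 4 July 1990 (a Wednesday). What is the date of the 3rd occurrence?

The 3rd occurrence is 2 intervals after the first: 2 × 42 = 84 days after 4 July 1990.
July has 31 days — 27 days to the end of July leaves 57.
August has 31 days (26 left).
26 days into September → 26 September 1990.

26 September 1990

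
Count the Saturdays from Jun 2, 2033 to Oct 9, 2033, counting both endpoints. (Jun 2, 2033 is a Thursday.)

19

Jun 2, 2033 is a Thursday; the first Saturday on or after it is Jun 4, 2033 (2 days later).
From Jun 4, 2033 to Oct 9, 2033: 26 + 31 + 31 + 30 + 9 = 127 days (rest of Jun, Jul, Aug, Sep, Oct).
127 ÷ 7 = 18 full weeks with remainder 1, so 18 more Saturdays after the first → 19.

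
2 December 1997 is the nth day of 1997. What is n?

336

Days in months before December: 31 + 28 + 31 + 30 + 31 + 30 + 31 + 31 + 30 + 31 + 30 = 334.
Plus 2 days into December → day 336.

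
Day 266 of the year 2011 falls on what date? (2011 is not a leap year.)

January has 31 days (266 − 31 = 235 remain).
February has 28 days (235 − 28 = 207 remain).
March has 31 days (207 − 31 = 176 remain).
April has 30 days (176 − 30 = 146 remain).
May has 31 days (146 − 31 = 115 remain).
June has 30 days (115 − 30 = 85 remain).
July has 31 days (85 − 31 = 54 remain).
August has 31 days (54 − 31 = 23 remain).
23 into September → September 23.

2011-09-23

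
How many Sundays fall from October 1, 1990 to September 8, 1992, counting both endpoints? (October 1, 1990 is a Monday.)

October 1, 1990 is a Monday; the first Sunday on or after it is October 7, 1990 (6 days later).
From October 7, 1990 to September 8, 1992: 85 + 365 + 252 = 702 days (rest of 1990, 1991, to September 8, 1992 in 1992).
702 ÷ 7 = 100 full weeks with remainder 2, so 100 more Sundays after the first → 101.

101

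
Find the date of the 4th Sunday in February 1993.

February 28, 1993

February 1993 begins on a Monday, so the first Sunday is February 7 (6 days later).
The 4th Sunday is 3 weeks later: 7 + 21 = 28.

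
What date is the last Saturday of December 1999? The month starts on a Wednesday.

December 25, 1999

December 1999 begins on a Wednesday, so the first Saturday is December 4 (3 days later).
December 1999 has 31 days. Adding weeks: 4, 11, 18, 25 — the last one ≤ 31 is the 25th.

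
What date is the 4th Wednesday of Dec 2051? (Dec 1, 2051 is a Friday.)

Dec 2051 begins on a Friday, so the first Wednesday is Dec 6 (5 days later).
The 4th Wednesday is 3 weeks later: 6 + 21 = 27.

Dec 27, 2051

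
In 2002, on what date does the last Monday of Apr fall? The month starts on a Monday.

Apr 2002 begins on a Monday, so the first Monday is Apr 1.
Apr 2002 has 30 days. Adding weeks: 1, 8, 15, 22, 29 — the last one ≤ 30 is the 29th.

Apr 29, 2002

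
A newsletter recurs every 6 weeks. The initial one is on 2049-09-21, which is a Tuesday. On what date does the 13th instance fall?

2051-02-07

The 13th occurrence is 12 intervals after the first: 12 × 42 = 504 days after 2049-09-21.
September has 30 days — 9 days to the end of September leaves 495.
From end of September to end of 2049 is 92 days (403 left).
2050 has 365 days (38 left).
January has 31 days (7 left).
7 days into February → 2051-02-07.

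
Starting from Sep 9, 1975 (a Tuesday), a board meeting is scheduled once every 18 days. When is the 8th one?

The 8th occurrence is 7 intervals after the first: 7 × 18 = 126 days after Sep 9, 1975.
Sep has 30 days — 21 days to the end of Sep leaves 105.
Oct has 31 days (74 left).
Nov has 30 days (44 left).
Dec has 31 days (13 left).
13 days into Jan → Jan 13, 1976.

Jan 13, 1976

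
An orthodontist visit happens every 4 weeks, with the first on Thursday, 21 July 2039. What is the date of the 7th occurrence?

5 January 2040

The 7th occurrence is 6 intervals after the first: 6 × 28 = 168 days after 21 July 2039.
July has 31 days — 10 days to the end of July leaves 158.
August has 31 days (127 left).
September has 30 days (97 left).
October has 31 days (66 left).
November has 30 days (36 left).
December has 31 days (5 left).
5 days into January → 5 January 2040.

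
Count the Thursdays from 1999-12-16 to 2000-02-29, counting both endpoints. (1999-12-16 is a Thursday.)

1999-12-16 is a Thursday; the first Thursday on or after it is 1999-12-16.
From 1999-12-16 to 2000-02-29: 15 + 31 + 29 = 75 days (rest of December, January, February).
75 ÷ 7 = 10 full weeks with remainder 5, so 10 more Thursdays after the first → 11.

11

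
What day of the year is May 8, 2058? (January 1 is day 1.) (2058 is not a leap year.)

128

Days in months before May: 31 + 28 + 31 + 30 = 120.
Plus 8 days into May → day 128.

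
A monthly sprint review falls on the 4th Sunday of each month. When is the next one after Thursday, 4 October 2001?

28 October 2001

October 2001 starts on a Monday; its first Sunday is the 7th, so the 4th Sunday is the 28th — 28 October 2001.
28 October 2001 is after 4 October 2001, so that is the next one.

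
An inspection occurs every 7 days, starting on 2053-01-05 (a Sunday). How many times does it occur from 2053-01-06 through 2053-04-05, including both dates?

Occurrences land 7·i days after 2053-01-05 for i = 0, 1, 2, …
2053-01-06 is 1 day after the start; 1 ÷ 7 = 0 remainder 1; since the remainder is 1, round up to i = 1. First occurrence in the window: #2 on 2053-01-12 (1×7 = 7 days in).
2053-04-05 is 90 days after the start; 90 ÷ 7 = 12 remainder 6. Last occurrence in the window: #13 on 2053-03-30.
Occurrences #2 through #13: 12 in total.

12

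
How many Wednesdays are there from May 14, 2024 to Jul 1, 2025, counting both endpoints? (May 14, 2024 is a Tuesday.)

59

May 14, 2024 is a Tuesday; the first Wednesday on or after it is May 15, 2024 (1 day later).
From May 15, 2024 to Jul 1, 2025: 230 + 182 = 412 days (rest of 2024, to Jul 1, 2025 in 2025).
412 ÷ 7 = 58 full weeks with remainder 6, so 58 more Wednesdays after the first → 59.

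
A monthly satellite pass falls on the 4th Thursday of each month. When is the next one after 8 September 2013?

September 2013 starts on a Sunday; its first Thursday is the 5th, so the 4th Thursday is the 26th — 26 September 2013.
26 September 2013 is after 8 September 2013, so that is the next one.

26 September 2013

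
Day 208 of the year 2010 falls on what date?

January has 31 days (208 − 31 = 177 remain).
February has 28 days (177 − 28 = 149 remain).
March has 31 days (149 − 31 = 118 remain).
April has 30 days (118 − 30 = 88 remain).
May has 31 days (88 − 31 = 57 remain).
June has 30 days (57 − 30 = 27 remain).
27 into July → July 27.

27 July 2010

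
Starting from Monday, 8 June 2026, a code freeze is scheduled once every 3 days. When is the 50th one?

The 50th occurrence is 49 intervals after the first: 49 × 3 = 147 days after 8 June 2026.
June has 30 days — 22 days to the end of June leaves 125.
July has 31 days (94 left).
August has 31 days (63 left).
September has 30 days (33 left).
October has 31 days (2 left).
2 days into November → 2 November 2026.

2 November 2026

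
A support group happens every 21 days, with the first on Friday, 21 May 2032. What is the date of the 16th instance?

1 April 2033

The 16th occurrence is 15 intervals after the first: 15 × 21 = 315 days after 21 May 2032.
May has 31 days — 10 days to the end of May leaves 305.
June has 30 days (275 left).
July has 31 days (244 left).
August has 31 days (213 left).
September has 30 days (183 left).
October has 31 days (152 left).
November has 30 days (122 left).
December has 31 days (91 left).
January has 31 days (60 left).
February has 28 days (32 left).
March has 31 days (1 left).
1 day into April → 1 April 2033.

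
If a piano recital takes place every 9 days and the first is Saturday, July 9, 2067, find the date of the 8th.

The 8th occurrence is 7 intervals after the first: 7 × 9 = 63 days after July 9, 2067.
July has 31 days — 22 days to the end of July leaves 41.
August has 31 days (10 left).
10 days into September → September 10, 2067.

September 10, 2067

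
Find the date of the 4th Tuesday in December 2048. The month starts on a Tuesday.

December 2048 begins on a Tuesday, so the first Tuesday is December 1.
The 4th Tuesday is 3 weeks later: 1 + 21 = 22.

2048-12-22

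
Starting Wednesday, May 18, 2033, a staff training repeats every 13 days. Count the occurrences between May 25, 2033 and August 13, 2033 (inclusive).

Occurrences land 13·i days after May 18, 2033 for i = 0, 1, 2, …
May 25, 2033 is 7 days after the start; 7 ÷ 13 = 0 remainder 7; since the remainder is 7, round up to i = 1. First occurrence in the window: #2 on May 31, 2033 (1×13 = 13 days in).
August 13, 2033 is 87 days after the start; 87 ÷ 13 = 6 remainder 9. Last occurrence in the window: #7 on August 4, 2033.
Occurrences #2 through #7: 6 in total.

6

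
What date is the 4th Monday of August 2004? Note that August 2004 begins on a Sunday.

August 2004 begins on a Sunday, so the first Monday is August 2 (1 day later).
The 4th Monday is 3 weeks later: 2 + 21 = 23.

2004-08-23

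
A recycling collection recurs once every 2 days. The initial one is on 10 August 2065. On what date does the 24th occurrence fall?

The 24th occurrence is 23 intervals after the first: 23 × 2 = 46 days after 10 August 2065.
August has 31 days — 21 days to the end of August leaves 25.
25 days into September → 25 September 2065.

25 September 2065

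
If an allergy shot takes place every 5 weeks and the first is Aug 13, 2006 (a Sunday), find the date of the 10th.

Jun 24, 2007

The 10th occurrence is 9 intervals after the first: 9 × 35 = 315 days after Aug 13, 2006.
Aug has 31 days — 18 days to the end of Aug leaves 297.
Sep has 30 days (267 left).
Oct has 31 days (236 left).
Nov has 30 days (206 left).
Dec has 31 days (175 left).
Jan has 31 days (144 left).
Feb has 28 days (116 left).
Mar has 31 days (85 left).
Apr has 30 days (55 left).
May has 31 days (24 left).
24 days into Jun → Jun 24, 2007.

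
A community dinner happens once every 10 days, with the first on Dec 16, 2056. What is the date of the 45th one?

Mar 1, 2058

The 45th occurrence is 44 intervals after the first: 44 × 10 = 440 days after Dec 16, 2056.
Dec has 31 days — 15 days to the end of Dec leaves 425.
2057 has 365 days (60 left).
Jan has 31 days (29 left).
Feb has 28 days (1 left).
1 day into Mar → Mar 1, 2058.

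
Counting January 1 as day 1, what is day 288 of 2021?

October 15, 2021

January has 31 days (288 − 31 = 257 remain).
February has 28 days (257 − 28 = 229 remain).
March has 31 days (229 − 31 = 198 remain).
April has 30 days (198 − 30 = 168 remain).
May has 31 days (168 − 31 = 137 remain).
June has 30 days (137 − 30 = 107 remain).
July has 31 days (107 − 31 = 76 remain).
August has 31 days (76 − 31 = 45 remain).
September has 30 days (45 − 30 = 15 remain).
15 into October → October 15.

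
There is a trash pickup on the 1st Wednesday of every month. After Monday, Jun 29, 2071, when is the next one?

Jul 1, 2071

Jun 2071 starts on a Monday, so its 1st Wednesday is Jun 3, 2071 (2 days in).
That is not after Jun 29, 2071, so look at Jul 2071.
Jul 2071 starts on a Wednesday, so its 1st Wednesday is Jul 1, 2071.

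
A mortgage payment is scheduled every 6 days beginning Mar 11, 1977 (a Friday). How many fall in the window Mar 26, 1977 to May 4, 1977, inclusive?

Occurrences land 6·i days after Mar 11, 1977 for i = 0, 1, 2, …
Mar 26, 1977 is 15 days after the start; 15 ÷ 6 = 2 remainder 3; since the remainder is 3, round up to i = 3. First occurrence in the window: #4 on Mar 29, 1977 (3×6 = 18 days in).
May 4, 1977 is 54 days after the start; 54 ÷ 6 = 9 remainder 0. Last occurrence in the window: #10 on May 4, 1977.
Occurrences #4 through #10: 7 in total.

7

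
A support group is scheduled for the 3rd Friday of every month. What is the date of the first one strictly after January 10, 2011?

January 2011 starts on a Saturday; its first Friday is the 7th, so the 3rd Friday is the 21st — January 21, 2011.
January 21, 2011 is after January 10, 2011, so that is the next one.

January 21, 2011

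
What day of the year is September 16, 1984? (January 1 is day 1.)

Days in months before September: 31 + 29 + 31 + 30 + 31 + 30 + 31 + 31 = 244.
Plus 16 days into September → day 260.

260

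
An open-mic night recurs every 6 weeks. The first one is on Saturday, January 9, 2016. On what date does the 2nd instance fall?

The 2nd occurrence is 1 interval after the first: 1 × 42 = 42 days after January 9, 2016.
January has 31 days — 22 days to the end of January leaves 20.
20 days into February → February 20, 2016.

February 20, 2016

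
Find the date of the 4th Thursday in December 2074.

The first Thursday of December 2074 is December 6.
The 4th Thursday is 3 weeks later: 6 + 21 = 27.

27 December 2074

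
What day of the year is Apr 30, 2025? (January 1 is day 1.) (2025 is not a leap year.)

Days in months before Apr: 31 + 28 + 31 = 90.
Plus 30 days into Apr → day 120.

120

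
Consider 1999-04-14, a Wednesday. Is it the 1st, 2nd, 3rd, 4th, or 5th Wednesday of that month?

Day 14 falls in week ⌈14/7⌉ of the month.
Days 1–7 hold the 1st Wednesday, 8–14 the 2nd, 15–21 the 3rd, 22–28 the 4th, 29–31 the 5th.
14 is in the range for the 2nd.

2nd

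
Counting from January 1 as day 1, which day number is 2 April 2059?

92

Days in months before April: 31 + 28 + 31 = 90.
Plus 2 days into April → day 92.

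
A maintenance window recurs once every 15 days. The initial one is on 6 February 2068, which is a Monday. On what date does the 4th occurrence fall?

22 March 2068

The 4th occurrence is 3 intervals after the first: 3 × 15 = 45 days after 6 February 2068.
February has 29 days — 23 days to the end of February leaves 22.
22 days into March → 22 March 2068.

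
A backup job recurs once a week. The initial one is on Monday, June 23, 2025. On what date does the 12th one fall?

September 8, 2025

The 12th occurrence is 11 intervals after the first: 11 × 7 = 77 days after June 23, 2025.
June has 30 days — 7 days to the end of June leaves 70.
July has 31 days (39 left).
August has 31 days (8 left).
8 days into September → September 8, 2025.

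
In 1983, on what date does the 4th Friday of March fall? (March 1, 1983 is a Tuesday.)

25 March 1983

March 1983 begins on a Tuesday, so the first Friday is March 4 (3 days later).
The 4th Friday is 3 weeks later: 4 + 21 = 25.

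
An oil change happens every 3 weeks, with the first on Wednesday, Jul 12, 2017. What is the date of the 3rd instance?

The 3rd occurrence is 2 intervals after the first: 2 × 21 = 42 days after Jul 12, 2017.
Jul has 31 days — 19 days to the end of Jul leaves 23.
23 days into Aug → Aug 23, 2017.

Aug 23, 2017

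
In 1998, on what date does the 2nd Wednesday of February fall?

1998-02-11

February 1998 begins on a Sunday, so the first Wednesday is February 4 (3 days later).
The 2nd Wednesday is 1 weeks later: 4 + 7 = 11.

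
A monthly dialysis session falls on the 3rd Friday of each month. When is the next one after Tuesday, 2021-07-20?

2021-08-20

July 2021 starts on a Thursday; its first Friday is the 2nd, so the 3rd Friday is the 16th — 2021-07-16.
That is not after 2021-07-20, so look at August 2021.
August 2021 starts on a Sunday; its first Friday is the 6th, so the 3rd Friday is the 20th — 2021-08-20.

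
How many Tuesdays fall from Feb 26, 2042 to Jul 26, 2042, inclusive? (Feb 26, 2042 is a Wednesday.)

21

Feb 26, 2042 is a Wednesday; the first Tuesday on or after it is Mar 4, 2042 (6 days later).
From Mar 4, 2042 to Jul 26, 2042: 27 + 30 + 31 + 30 + 26 = 144 days (rest of Mar, Apr, May, Jun, Jul).
144 ÷ 7 = 20 full weeks with remainder 4, so 20 more Tuesdays after the first → 21.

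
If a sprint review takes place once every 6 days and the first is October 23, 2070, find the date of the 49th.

August 7, 2071

The 49th occurrence is 48 intervals after the first: 48 × 6 = 288 days after October 23, 2070.
October has 31 days — 8 days to the end of October leaves 280.
November has 30 days (250 left).
December has 31 days (219 left).
January has 31 days (188 left).
February has 28 days (160 left).
March has 31 days (129 left).
April has 30 days (99 left).
May has 31 days (68 left).
June has 30 days (38 left).
July has 31 days (7 left).
7 days into August → August 7, 2071.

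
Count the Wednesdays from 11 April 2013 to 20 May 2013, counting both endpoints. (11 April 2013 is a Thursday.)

5

11 April 2013 is a Thursday; the first Wednesday on or after it is 17 April 2013 (6 days later).
From 17 April 2013 to 20 May 2013: 13 + 20 = 33 days (rest of April, May).
33 ÷ 7 = 4 full weeks with remainder 5, so 4 more Wednesdays after the first → 5.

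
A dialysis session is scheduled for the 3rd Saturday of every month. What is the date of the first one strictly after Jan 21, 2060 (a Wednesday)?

Feb 21, 2060

Jan 2060 starts on a Thursday; its first Saturday is the 3rd, so the 3rd Saturday is the 17th — Jan 17, 2060.
That is not after Jan 21, 2060, so look at Feb 2060.
Feb 2060 starts on a Sunday; its first Saturday is the 7th, so the 3rd Saturday is the 21st — Feb 21, 2060.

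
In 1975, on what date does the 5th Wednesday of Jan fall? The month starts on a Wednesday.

Jan 1975 begins on a Wednesday, so the first Wednesday is Jan 1.
The 5th Wednesday is 4 weeks later: 1 + 28 = 29.

Jan 29, 1975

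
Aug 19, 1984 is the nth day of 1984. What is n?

232

Days in months before Aug: 31 + 29 + 31 + 30 + 31 + 30 + 31 = 213.
Plus 19 days into Aug → day 232.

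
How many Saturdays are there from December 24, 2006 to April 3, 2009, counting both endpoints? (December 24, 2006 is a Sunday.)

118

December 24, 2006 is a Sunday; the first Saturday on or after it is December 30, 2006 (6 days later).
From December 30, 2006 to April 3, 2009: 1 + 365 + 366 + 93 = 825 days (rest of 2006, 2007, 2008, to April 3, 2009 in 2009).
825 ÷ 7 = 117 full weeks with remainder 6, so 117 more Saturdays after the first → 118.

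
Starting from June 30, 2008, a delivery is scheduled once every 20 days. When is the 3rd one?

August 9, 2008

The 3rd occurrence is 2 intervals after the first: 2 × 20 = 40 days after June 30, 2008.
June has 30 days — 0 days to the end of June leaves 40.
July has 31 days (9 left).
9 days into August → August 9, 2008.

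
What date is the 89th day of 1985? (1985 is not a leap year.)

1985-03-30

January has 31 days (89 − 31 = 58 remain).
February has 28 days (58 − 28 = 30 remain).
30 into March → March 30.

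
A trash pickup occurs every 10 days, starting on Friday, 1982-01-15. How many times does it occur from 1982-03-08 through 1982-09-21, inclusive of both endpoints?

19

Occurrences land 10·i days after 1982-01-15 for i = 0, 1, 2, …
1982-03-08 is 52 days after the start; 52 ÷ 10 = 5 remainder 2; since the remainder is 2, round up to i = 6. First occurrence in the window: #7 on 1982-03-16 (6×10 = 60 days in).
1982-09-21 is 249 days after the start; 249 ÷ 10 = 24 remainder 9. Last occurrence in the window: #25 on 1982-09-12.
Occurrences #7 through #25: 19 in total.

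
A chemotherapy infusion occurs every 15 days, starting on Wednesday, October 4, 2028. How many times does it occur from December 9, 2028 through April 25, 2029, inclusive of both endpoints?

9

Occurrences land 15·i days after October 4, 2028 for i = 0, 1, 2, …
December 9, 2028 is 66 days after the start; 66 ÷ 15 = 4 remainder 6; since the remainder is 6, round up to i = 5. First occurrence in the window: #6 on December 18, 2028 (5×15 = 75 days in).
April 25, 2029 is 203 days after the start; 203 ÷ 15 = 13 remainder 8. Last occurrence in the window: #14 on April 17, 2029.
Occurrences #6 through #14: 9 in total.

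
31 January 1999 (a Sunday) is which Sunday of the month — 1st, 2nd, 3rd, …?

5th

Day 31 falls in week ⌈31/7⌉ of the month.
Days 1–7 hold the 1st Sunday, 8–14 the 2nd, 15–21 the 3rd, 22–28 the 4th, 29–31 the 5th.
31 is in the range for the 5th.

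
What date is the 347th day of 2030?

Dec 13, 2030

Jan has 31 days (347 − 31 = 316 remain).
Feb has 28 days (316 − 28 = 288 remain).
Mar has 31 days (288 − 31 = 257 remain).
Apr has 30 days (257 − 30 = 227 remain).
May has 31 days (227 − 31 = 196 remain).
Jun has 30 days (196 − 30 = 166 remain).
Jul has 31 days (166 − 31 = 135 remain).
Aug has 31 days (135 − 31 = 104 remain).
Sep has 30 days (104 − 30 = 74 remain).
Oct has 31 days (74 − 31 = 43 remain).
Nov has 30 days (43 − 30 = 13 remain).
13 into Dec → Dec 13.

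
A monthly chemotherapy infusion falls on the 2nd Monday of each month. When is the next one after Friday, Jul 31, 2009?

Aug 10, 2009

Jul 2009 starts on a Wednesday; its first Monday is the 6th, so the 2nd Monday is the 13th — Jul 13, 2009.
That is not after Jul 31, 2009, so look at Aug 2009.
Aug 2009 starts on a Saturday; its first Monday is the 3rd, so the 2nd Monday is the 10th — Aug 10, 2009.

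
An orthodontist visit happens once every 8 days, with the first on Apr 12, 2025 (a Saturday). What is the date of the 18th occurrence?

The 18th occurrence is 17 intervals after the first: 17 × 8 = 136 days after Apr 12, 2025.
Apr has 30 days — 18 days to the end of Apr leaves 118.
May has 31 days (87 left).
Jun has 30 days (57 left).
Jul has 31 days (26 left).
26 days into Aug → Aug 26, 2025.

Aug 26, 2025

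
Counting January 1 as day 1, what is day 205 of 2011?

January has 31 days (205 − 31 = 174 remain).
February has 28 days (174 − 28 = 146 remain).
March has 31 days (146 − 31 = 115 remain).
April has 30 days (115 − 30 = 85 remain).
May has 31 days (85 − 31 = 54 remain).
June has 30 days (54 − 30 = 24 remain).
24 into July → July 24.

2011-07-24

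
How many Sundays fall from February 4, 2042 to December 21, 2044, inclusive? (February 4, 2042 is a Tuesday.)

February 4, 2042 is a Tuesday; the first Sunday on or after it is February 9, 2042 (5 days later).
From February 9, 2042 to December 21, 2044: 325 + 365 + 356 = 1046 days (rest of 2042, 2043, to December 21, 2044 in 2044).
1046 ÷ 7 = 149 full weeks with remainder 3, so 149 more Sundays after the first → 150.

150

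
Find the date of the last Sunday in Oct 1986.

Oct 1986 begins on a Wednesday, so the first Sunday is Oct 5 (4 days later).
Oct 1986 has 31 days. Adding weeks: 5, 12, 19, 26 — the last one ≤ 31 is the 26th.

Oct 26, 1986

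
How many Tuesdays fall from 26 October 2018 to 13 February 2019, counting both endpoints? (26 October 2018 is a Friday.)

26 October 2018 is a Friday; the first Tuesday on or after it is 30 October 2018 (4 days later).
From 30 October 2018 to 13 February 2019: 1 + 30 + 31 + 31 + 13 = 106 days (rest of October, November, December, January, February).
106 ÷ 7 = 15 full weeks with remainder 1, so 15 more Tuesdays after the first → 16.

16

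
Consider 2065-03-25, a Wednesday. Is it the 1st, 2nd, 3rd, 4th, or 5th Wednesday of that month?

Day 25 falls in week ⌈25/7⌉ of the month.
Days 1–7 hold the 1st Wednesday, 8–14 the 2nd, 15–21 the 3rd, 22–28 the 4th, 29–31 the 5th.
25 is in the range for the 4th.

4th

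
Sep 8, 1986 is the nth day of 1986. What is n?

251

Days in months before Sep: 31 + 28 + 31 + 30 + 31 + 30 + 31 + 31 = 243.
Plus 8 days into Sep → day 251.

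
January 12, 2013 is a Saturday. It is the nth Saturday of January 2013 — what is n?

2nd

Day 12 falls in week ⌈12/7⌉ of the month.
Days 1–7 hold the 1st Saturday, 8–14 the 2nd, 15–21 the 3rd, 22–28 the 4th, 29–31 the 5th.
12 is in the range for the 2nd.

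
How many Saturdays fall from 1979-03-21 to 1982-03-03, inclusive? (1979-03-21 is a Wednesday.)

1979-03-21 is a Wednesday; the first Saturday on or after it is 1979-03-24 (3 days later).
From 1979-03-24 to 1982-03-03: 282 + 366 + 365 + 62 = 1075 days (rest of 1979, 1980, 1981, to 1982-03-03 in 1982).
1075 ÷ 7 = 153 full weeks with remainder 4, so 153 more Saturdays after the first → 154.

154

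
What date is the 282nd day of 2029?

October 9, 2029

January has 31 days (282 − 31 = 251 remain).
February has 28 days (251 − 28 = 223 remain).
March has 31 days (223 − 31 = 192 remain).
April has 30 days (192 − 30 = 162 remain).
May has 31 days (162 − 31 = 131 remain).
June has 30 days (131 − 30 = 101 remain).
July has 31 days (101 − 31 = 70 remain).
August has 31 days (70 − 31 = 39 remain).
September has 30 days (39 − 30 = 9 remain).
9 into October → October 9.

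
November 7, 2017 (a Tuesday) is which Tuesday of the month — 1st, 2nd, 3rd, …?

Day 7 falls in week ⌈7/7⌉ of the month.
Days 1–7 hold the 1st Tuesday, 8–14 the 2nd, 15–21 the 3rd, 22–28 the 4th, 29–31 the 5th.
7 is in the range for the 1st.

1st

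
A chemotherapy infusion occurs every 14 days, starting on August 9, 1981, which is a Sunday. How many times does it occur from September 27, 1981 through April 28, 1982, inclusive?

Occurrences land 14·i days after August 9, 1981 for i = 0, 1, 2, …
September 27, 1981 is 49 days after the start; 49 ÷ 14 = 3 remainder 7; since the remainder is 7, round up to i = 4. First occurrence in the window: #5 on October 4, 1981 (4×14 = 56 days in).
April 28, 1982 is 262 days after the start; 262 ÷ 14 = 18 remainder 10. Last occurrence in the window: #19 on April 18, 1982.
Occurrences #5 through #19: 15 in total.

15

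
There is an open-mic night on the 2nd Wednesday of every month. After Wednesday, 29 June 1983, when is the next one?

13 July 1983

June 1983 starts on a Wednesday; its first Wednesday is the 1st, so the 2nd Wednesday is the 8th — 8 June 1983.
That is not after 29 June 1983, so look at July 1983.
July 1983 starts on a Friday; its first Wednesday is the 6th, so the 2nd Wednesday is the 13th — 13 July 1983.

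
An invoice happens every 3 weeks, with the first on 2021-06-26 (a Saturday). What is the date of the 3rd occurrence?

2021-08-07

The 3rd occurrence is 2 intervals after the first: 2 × 21 = 42 days after 2021-06-26.
June has 30 days — 4 days to the end of June leaves 38.
July has 31 days (7 left).
7 days into August → 2021-08-07.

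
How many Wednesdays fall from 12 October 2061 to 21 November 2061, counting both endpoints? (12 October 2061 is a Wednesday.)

12 October 2061 is a Wednesday; the first Wednesday on or after it is 12 October 2061.
From 12 October 2061 to 21 November 2061: 19 + 21 = 40 days (rest of October, November).
40 ÷ 7 = 5 full weeks with remainder 5, so 5 more Wednesdays after the first → 6.

6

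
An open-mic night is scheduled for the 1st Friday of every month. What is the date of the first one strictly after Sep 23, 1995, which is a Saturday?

Oct 6, 1995

Sep 1995 starts on a Friday, so its 1st Friday is Sep 1, 1995.
That is not after Sep 23, 1995, so look at Oct 1995.
Oct 1995 starts on a Sunday, so its 1st Friday is Oct 6, 1995 (5 days in).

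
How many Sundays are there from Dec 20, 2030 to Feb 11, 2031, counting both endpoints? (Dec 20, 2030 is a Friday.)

Dec 20, 2030 is a Friday; the first Sunday on or after it is Dec 22, 2030 (2 days later).
From Dec 22, 2030 to Feb 11, 2031: 9 + 31 + 11 = 51 days (rest of Dec, Jan, Feb).
51 ÷ 7 = 7 full weeks with remainder 2, so 7 more Sundays after the first → 8.

8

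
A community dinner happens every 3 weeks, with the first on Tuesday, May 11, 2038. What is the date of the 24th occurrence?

Sep 6, 2039

The 24th occurrence is 23 intervals after the first: 23 × 21 = 483 days after May 11, 2038.
May has 31 days — 20 days to the end of May leaves 463.
From end of May to end of 2038 is 214 days (249 left).
Jan has 31 days (218 left).
Feb has 28 days (190 left).
Mar has 31 days (159 left).
Apr has 30 days (129 left).
May has 31 days (98 left).
Jun has 30 days (68 left).
Jul has 31 days (37 left).
Aug has 31 days (6 left).
6 days into Sep → Sep 6, 2039.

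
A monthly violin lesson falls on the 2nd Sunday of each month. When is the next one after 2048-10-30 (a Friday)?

2048-11-08

October 2048 starts on a Thursday; its first Sunday is the 4th, so the 2nd Sunday is the 11th — 2048-10-11.
That is not after 2048-10-30, so look at November 2048.
November 2048 starts on a Sunday; its first Sunday is the 1st, so the 2nd Sunday is the 8th — 2048-11-08.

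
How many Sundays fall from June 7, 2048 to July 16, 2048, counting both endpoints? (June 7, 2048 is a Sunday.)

6

June 7, 2048 is a Sunday; the first Sunday on or after it is June 7, 2048.
From June 7, 2048 to July 16, 2048: 23 + 16 = 39 days (rest of June, July).
39 ÷ 7 = 5 full weeks with remainder 4, so 5 more Sundays after the first → 6.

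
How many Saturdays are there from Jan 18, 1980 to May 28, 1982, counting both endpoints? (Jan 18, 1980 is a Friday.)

123

Jan 18, 1980 is a Friday; the first Saturday on or after it is Jan 19, 1980 (1 day later).
From Jan 19, 1980 to May 28, 1982: 347 + 365 + 148 = 860 days (rest of 1980, 1981, to May 28, 1982 in 1982).
860 ÷ 7 = 122 full weeks with remainder 6, so 122 more Saturdays after the first → 123.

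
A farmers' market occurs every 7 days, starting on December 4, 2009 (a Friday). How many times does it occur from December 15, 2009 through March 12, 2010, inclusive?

Occurrences land 7·i days after December 4, 2009 for i = 0, 1, 2, …
December 15, 2009 is 11 days after the start; 11 ÷ 7 = 1 remainder 4; since the remainder is 4, round up to i = 2. First occurrence in the window: #3 on December 18, 2009 (2×7 = 14 days in).
March 12, 2010 is 98 days after the start; 98 ÷ 7 = 14 remainder 0. Last occurrence in the window: #15 on March 12, 2010.
Occurrences #3 through #15: 13 in total.

13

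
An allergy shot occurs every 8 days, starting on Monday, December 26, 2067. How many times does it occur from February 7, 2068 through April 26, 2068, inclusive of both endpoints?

10

Occurrences land 8·i days after December 26, 2067 for i = 0, 1, 2, …
February 7, 2068 is 43 days after the start; 43 ÷ 8 = 5 remainder 3; since the remainder is 3, round up to i = 6. First occurrence in the window: #7 on February 12, 2068 (6×8 = 48 days in).
April 26, 2068 is 122 days after the start; 122 ÷ 8 = 15 remainder 2. Last occurrence in the window: #16 on April 24, 2068.
Occurrences #7 through #16: 10 in total.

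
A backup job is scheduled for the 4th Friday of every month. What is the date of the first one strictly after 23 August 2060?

August 2060 starts on a Sunday; its first Friday is the 6th, so the 4th Friday is the 27th — 27 August 2060.
27 August 2060 is after 23 August 2060, so that is the next one.

27 August 2060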